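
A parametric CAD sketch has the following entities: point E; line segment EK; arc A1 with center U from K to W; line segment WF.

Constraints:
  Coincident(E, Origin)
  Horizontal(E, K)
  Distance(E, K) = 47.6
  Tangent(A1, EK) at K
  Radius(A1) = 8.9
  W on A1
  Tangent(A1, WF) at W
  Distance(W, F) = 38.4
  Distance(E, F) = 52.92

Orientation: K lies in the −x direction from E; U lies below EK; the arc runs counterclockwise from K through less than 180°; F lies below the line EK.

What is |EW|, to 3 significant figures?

56.3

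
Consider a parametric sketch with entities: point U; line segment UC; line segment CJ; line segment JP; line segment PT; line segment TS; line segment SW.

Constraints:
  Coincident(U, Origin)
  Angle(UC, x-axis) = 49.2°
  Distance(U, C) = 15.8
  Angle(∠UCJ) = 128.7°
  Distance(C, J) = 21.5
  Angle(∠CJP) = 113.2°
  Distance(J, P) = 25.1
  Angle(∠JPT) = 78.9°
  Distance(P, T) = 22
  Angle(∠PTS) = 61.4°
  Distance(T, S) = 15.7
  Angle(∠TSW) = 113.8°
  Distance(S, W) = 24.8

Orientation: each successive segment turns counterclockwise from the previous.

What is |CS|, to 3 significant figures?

19.1

U is at the origin; UC runs at 49.2° with length 15.8, so C = (10.3, 12.0). ∠UCJ = 128.7° gives CJ at 100° from the x-axis; with |CJ| = 21.5, J = (6.41, 33.1). ∠CJP = 113.2° gives JP at 167° from the x-axis; with |JP| = 25.1, P = (-18.1, 38.6). ∠JPT = 78.9° gives PT at -91.6° from the x-axis; with |PT| = 22.0, T = (-18.7, 16.6). ∠PTS = 61.4° gives TS at 27.0° from the x-axis; with |TS| = 15.7, S = (-4.71, 23.8). Then |CS| = |S − C| = 19.1.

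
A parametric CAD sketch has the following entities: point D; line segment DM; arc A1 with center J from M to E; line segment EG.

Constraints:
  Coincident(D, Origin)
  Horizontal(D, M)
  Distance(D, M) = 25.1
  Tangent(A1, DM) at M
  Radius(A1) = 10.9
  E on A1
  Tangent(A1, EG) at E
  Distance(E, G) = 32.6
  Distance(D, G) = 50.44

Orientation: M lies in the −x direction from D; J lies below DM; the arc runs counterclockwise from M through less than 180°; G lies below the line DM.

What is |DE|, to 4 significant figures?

38.26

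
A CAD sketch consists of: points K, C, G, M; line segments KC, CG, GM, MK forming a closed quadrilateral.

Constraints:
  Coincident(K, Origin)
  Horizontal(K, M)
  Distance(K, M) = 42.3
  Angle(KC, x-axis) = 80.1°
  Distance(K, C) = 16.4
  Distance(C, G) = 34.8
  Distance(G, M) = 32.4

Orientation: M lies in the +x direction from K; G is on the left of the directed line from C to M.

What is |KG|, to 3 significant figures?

46.3

K is at the origin; K and M share the same y with |KM| = 42.3 and M in +x, so M = (42.3, 0). KC runs at 80.1° with |KC| = 16.4, so C = (2.82, 16.2). G is determined by |CG| = 34.8 and |GM| = 32.4 together: it lies at the intersection of circle(C, 34.8) and circle(M, 32.4). With |CM| = 42.7, the foot of the radical line on CM is 23.2 from C and the perpendicular offset is √(34.8² − 23.2²) = 25.9. Taking the left-of-CM solution: G = (34.1, 31.4).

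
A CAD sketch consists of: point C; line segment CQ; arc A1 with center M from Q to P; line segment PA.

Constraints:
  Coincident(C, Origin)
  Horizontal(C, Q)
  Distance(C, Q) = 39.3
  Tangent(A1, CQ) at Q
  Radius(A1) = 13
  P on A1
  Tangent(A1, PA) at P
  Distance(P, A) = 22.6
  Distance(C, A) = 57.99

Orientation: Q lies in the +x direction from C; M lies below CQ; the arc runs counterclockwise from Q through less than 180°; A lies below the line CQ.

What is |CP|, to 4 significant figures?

35.92

C is at the origin; C and Q share the same y with |CQ| = 39.3 and Q on the +x side, so Q = (39.30, 0.000). The tangent condition forces MQ to be normal to CQ, so M = Q + (0, -13) = (39.30, -13.00). Since MP ⟂ PA (tangency), |MA| = √(13.0² + 22.6²) = 26.07 regardless of where P sits on A1. So A lies on both circle(C, 57.99) and circle(M, 26.07); the below-CQ intersection is A = (43.10, -38.79). P is the foot of the tangent from A: P = (29.10, -21.06).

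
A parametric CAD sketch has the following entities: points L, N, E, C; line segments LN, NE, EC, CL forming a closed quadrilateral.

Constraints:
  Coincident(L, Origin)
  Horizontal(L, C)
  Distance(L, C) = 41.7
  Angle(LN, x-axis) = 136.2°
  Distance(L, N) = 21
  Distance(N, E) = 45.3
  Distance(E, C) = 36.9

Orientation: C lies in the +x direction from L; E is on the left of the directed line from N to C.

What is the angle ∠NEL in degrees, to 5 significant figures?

27.461°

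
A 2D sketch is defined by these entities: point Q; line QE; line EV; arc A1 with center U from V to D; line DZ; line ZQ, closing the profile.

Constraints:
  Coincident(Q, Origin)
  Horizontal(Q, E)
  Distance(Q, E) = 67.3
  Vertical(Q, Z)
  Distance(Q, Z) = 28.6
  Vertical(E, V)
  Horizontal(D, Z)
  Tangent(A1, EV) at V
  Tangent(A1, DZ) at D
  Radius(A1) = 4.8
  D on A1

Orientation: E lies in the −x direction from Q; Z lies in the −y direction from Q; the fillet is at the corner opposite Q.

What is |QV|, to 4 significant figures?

71.38

The virtual corner opposite Q is at (-67.30, -28.60). A1 meets EV tangentially, so UV is at right angles to EV and A1 meets DZ tangentially, so UD is at right angles to DZ, with radius 4.8, so the center U sits 4.8 in from both sides at U = (-62.50, -23.80). That places the tangent points at V = (-67.30, -23.80) on EV and D = (-62.50, -28.60) on DZ. Then |QV| = |V − Q| = 71.38.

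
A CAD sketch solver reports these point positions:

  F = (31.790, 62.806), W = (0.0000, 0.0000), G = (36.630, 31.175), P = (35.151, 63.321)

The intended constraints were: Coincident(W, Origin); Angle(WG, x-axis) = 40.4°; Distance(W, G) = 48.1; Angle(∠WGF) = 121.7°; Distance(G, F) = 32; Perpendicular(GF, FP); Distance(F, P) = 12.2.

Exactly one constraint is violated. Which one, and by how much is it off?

Distance(F, P) = 12.2 — off by 8.80.

W = (0.00, 0.00) ✓; WG at 40.40° ✓; |WG| = 48.10 ✓; ∠WGF = 121.7° ✓; |GF| = 32.00 ✓; ∠(GF, FP) = 89.99° ✓; |FP| = 3.400 ✗.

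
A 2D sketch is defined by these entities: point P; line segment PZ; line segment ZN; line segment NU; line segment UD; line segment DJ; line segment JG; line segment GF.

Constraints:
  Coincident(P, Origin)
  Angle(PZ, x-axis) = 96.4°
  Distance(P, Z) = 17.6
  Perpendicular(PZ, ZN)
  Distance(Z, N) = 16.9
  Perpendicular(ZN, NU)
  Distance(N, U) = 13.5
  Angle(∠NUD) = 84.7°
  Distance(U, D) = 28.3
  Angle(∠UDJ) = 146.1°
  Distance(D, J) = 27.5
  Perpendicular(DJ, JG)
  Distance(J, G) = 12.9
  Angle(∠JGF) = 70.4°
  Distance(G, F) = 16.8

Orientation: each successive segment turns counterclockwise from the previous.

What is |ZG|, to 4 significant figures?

29.48

∠UDJ = 146.1° gives DJ at 45.60° from the x-axis; with |DJ| = 27.5, J = (29.70, 27.58). The perpendicularity gives JG at right angles to DJ, so JG runs at 135.6°; with |JG| = 12.9, G = (20.48, 36.60). Then |ZG| = |G − Z| = 29.48.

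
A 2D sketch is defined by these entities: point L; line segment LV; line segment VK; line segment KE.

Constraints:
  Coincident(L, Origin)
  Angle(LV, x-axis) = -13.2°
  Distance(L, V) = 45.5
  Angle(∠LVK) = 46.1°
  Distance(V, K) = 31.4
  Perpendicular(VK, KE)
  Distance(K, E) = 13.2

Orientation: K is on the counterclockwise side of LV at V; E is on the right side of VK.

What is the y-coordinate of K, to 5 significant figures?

16.609

L is at the origin; LV runs at -13.2° with length 45.5, so V = 45.5·(cos -13.2°, sin -13.2°) = (44.298, -10.390). ∠LVK = 46.1°, so VK runs at -13.2° + (180° − 46.1°) = 120.70° from the x-axis; with |VK| = 31.4, K = V + 31.4·(cos 120.70°, sin 120.70°) = (28.267, 16.609). So K.y = 16.609.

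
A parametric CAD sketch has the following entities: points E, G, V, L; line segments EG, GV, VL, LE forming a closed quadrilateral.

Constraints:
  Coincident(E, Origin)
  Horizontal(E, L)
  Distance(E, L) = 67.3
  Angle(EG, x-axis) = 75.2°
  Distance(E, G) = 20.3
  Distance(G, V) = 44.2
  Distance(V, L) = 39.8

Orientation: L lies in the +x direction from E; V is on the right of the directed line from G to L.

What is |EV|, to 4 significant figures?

34.99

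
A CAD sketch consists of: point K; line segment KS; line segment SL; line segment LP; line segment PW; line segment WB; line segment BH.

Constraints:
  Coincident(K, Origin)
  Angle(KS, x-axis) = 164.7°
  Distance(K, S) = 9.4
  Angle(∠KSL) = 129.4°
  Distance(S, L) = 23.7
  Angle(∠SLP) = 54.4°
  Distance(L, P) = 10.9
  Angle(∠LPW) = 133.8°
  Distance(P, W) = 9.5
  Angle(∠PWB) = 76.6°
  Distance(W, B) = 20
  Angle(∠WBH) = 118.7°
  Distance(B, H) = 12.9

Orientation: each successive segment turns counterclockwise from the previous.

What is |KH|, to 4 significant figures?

35.33

K is at the origin; KS runs at 164.7° with length 9.4, so S = (-9.067, 2.480). ∠KSL = 129.4° gives SL at -144.7° from the x-axis; with |SL| = 23.7, L = (-28.41, -11.21). ∠SLP = 54.4° gives LP at -19.10° from the x-axis; with |LP| = 10.9, P = (-18.11, -14.78). ∠LPW = 133.8° gives PW at 27.10° from the x-axis; with |PW| = 9.5, W = (-9.652, -10.45). ∠PWB = 76.6° gives WB at 130.5° from the x-axis; with |WB| = 20.0, B = (-22.64, 4.754). ∠WBH = 118.7° gives BH at -168.2° from the x-axis; with |BH| = 12.9, H = (-35.27, 2.116). Then |KH| = |H − K| = 35.33.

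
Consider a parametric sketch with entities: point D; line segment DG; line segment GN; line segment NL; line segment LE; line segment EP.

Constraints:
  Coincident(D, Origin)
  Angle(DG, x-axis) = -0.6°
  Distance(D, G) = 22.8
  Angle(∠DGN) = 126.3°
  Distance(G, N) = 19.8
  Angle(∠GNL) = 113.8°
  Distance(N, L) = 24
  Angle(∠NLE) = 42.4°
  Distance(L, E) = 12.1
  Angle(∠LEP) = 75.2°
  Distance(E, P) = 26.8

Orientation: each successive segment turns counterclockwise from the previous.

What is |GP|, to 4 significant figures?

35.35

D is at the origin; DG runs at -0.6° with length 22.8, so G = (22.80, -0.2388). ∠DGN = 126.3° gives GN at 53.10° from the x-axis; with |GN| = 19.8, N = (34.69, 15.59). ∠GNL = 113.8° gives NL at 119.3° from the x-axis; with |NL| = 24.0, L = (22.94, 36.52). ∠NLE = 42.4° gives LE at -103.1° from the x-axis; with |LE| = 12.1, E = (20.20, 24.74). ∠LEP = 75.2° gives EP at 1.700° from the x-axis; with |EP| = 26.8, P = (46.99, 25.53). Then |GP| = |P − G| = 35.35.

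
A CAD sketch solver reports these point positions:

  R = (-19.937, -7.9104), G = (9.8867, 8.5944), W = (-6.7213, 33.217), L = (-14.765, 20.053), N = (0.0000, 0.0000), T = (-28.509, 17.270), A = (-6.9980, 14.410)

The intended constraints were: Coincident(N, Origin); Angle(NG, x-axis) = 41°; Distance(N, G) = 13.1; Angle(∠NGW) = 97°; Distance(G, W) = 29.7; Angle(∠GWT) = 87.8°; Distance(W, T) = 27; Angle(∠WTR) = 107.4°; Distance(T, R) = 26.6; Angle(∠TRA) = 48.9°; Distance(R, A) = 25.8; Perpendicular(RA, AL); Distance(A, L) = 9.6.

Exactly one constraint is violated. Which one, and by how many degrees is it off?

Perpendicular(RA, AL) — off by 5.90°.

N = (0.00, 0.00) ✓; NG at 41.00° ✓; |NG| = 13.10 ✓; ∠NGW = 97.00° ✓; |GW| = 29.70 ✓; ∠GWT = 87.80° ✓; |WT| = 27.00 ✓; ∠WTR = 107.4° ✓; |TR| = 26.60 ✓; ∠TRA = 48.90° ✓; |RA| = 25.80 ✓; ∠(RA, AL) = 84.10° ✗; |AL| = 9.601 ✓.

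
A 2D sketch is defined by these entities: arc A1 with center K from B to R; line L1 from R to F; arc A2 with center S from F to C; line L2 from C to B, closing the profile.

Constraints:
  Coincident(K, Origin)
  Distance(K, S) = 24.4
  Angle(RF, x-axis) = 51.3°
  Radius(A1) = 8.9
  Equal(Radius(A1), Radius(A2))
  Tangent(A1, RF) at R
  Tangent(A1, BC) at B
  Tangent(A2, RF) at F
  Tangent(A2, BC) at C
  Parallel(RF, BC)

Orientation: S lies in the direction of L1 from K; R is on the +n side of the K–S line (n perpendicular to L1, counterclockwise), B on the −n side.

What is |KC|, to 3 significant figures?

26.0

The slot axis is L1's direction at 51.3°, so u = (cos 51.3°, sin 51.3°) = (0.625, 0.780) and n = (−sin 51.3°, cos 51.3°) = (-0.780, 0.625). K is at the origin and S lies 24.4 along u from K, so S = 24.4·u = (15.3, 19.0). Tangency of A1 to both parallel lines with radius 8.9 puts R and B at K ± 8.9·n: R = (-6.95, 5.56), B = (6.95, -5.56). Equal radii place F and C the same way about S: F = S + 8.9·n = (8.31, 24.6), C = S − 8.9·n = (22.2, 13.5). Then |KC| = |C − K| = 26.0.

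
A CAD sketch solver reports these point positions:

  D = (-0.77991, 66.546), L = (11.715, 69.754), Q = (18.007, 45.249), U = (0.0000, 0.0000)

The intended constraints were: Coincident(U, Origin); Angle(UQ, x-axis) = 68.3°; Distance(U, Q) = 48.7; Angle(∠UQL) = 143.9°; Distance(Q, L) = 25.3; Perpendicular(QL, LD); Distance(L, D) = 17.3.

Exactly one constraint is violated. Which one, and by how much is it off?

Distance(L, D) = 17.3 — off by 4.40.

U = (0.00, 0.00) ✓; UQ at 68.30° ✓; |UQ| = 48.70 ✓; ∠UQL = 143.9° ✓; |QL| = 25.30 ✓; ∠(QL, LD) = 90.00° ✓; |LD| = 12.90 ✗.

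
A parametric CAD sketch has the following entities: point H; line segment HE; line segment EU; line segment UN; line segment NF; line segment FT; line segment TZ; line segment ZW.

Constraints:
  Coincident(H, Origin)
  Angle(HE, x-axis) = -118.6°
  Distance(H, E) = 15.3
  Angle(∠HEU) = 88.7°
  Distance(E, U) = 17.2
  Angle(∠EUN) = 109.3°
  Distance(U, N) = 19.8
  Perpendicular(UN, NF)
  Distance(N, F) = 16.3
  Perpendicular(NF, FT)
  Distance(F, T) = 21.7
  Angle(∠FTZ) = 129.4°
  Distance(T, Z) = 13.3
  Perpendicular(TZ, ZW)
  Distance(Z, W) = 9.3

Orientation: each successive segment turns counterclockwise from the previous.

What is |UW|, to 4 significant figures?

3.158

H is at the origin; HE runs at -118.6° with length 15.3, so E = (-7.324, -13.43). ∠HEU = 88.7° gives EU at -27.30° from the x-axis; with |EU| = 17.2, U = (7.960, -21.32). ∠EUN = 109.3° gives UN at 43.40° from the x-axis; with |UN| = 19.8, N = (22.35, -7.718). UN is perpendicular to NF, so NF runs at 133.4°; with |NF| = 16.3, F = (11.15, 4.126). NF ⟂ FT, so FT runs at -136.6°; with |FT| = 21.7, T = (-4.620, -10.78). ∠FTZ = 129.4° gives TZ at -86.00° from the x-axis; with |TZ| = 13.3, Z = (-3.692, -24.05). TZ is perpendicular to ZW, so ZW runs at 4.000°; with |ZW| = 9.3, W = (5.585, -23.40). Then |UW| = |W − U| = 3.158.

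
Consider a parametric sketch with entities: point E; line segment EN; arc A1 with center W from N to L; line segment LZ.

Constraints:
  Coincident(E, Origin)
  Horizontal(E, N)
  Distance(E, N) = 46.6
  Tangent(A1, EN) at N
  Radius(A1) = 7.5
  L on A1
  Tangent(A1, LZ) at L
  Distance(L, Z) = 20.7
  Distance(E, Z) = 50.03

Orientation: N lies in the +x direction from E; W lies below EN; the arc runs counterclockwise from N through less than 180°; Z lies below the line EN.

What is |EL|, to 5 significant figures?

39.969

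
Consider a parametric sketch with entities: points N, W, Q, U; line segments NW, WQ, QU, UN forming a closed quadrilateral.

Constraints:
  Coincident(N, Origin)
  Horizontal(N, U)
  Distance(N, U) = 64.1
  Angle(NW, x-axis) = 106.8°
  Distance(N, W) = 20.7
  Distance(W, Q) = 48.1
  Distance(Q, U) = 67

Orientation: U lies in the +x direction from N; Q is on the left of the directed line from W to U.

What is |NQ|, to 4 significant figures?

61.35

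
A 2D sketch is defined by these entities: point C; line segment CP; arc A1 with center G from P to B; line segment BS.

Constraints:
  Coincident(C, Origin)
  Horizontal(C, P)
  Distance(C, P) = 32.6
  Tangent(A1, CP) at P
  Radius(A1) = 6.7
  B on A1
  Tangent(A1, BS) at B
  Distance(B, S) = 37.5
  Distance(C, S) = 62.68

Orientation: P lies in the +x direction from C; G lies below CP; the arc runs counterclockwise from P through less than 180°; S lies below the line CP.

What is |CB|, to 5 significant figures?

28.731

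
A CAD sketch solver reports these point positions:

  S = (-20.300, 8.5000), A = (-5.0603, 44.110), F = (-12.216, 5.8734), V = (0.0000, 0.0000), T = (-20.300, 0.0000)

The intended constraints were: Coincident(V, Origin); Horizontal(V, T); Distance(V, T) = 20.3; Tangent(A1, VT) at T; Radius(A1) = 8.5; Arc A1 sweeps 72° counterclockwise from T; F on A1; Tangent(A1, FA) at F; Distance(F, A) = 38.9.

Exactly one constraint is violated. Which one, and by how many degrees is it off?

Tangent(A1, FA) at F — off by 7.40°.

V = (0.00, 0.00) ✓; V.y = 0.00, T.y = 0.00 ✓; |VT| = 20.30 ✓; ∠(ST, TV) = 90.00° ✓; |ST| = 8.500 ✓; bearing(S→F) − bearing(S→T) = 72.00° ✓; |SF| = 8.500 ✓; ∠(SF, FA) = 82.60° ✗; |FA| = 38.90 ✓.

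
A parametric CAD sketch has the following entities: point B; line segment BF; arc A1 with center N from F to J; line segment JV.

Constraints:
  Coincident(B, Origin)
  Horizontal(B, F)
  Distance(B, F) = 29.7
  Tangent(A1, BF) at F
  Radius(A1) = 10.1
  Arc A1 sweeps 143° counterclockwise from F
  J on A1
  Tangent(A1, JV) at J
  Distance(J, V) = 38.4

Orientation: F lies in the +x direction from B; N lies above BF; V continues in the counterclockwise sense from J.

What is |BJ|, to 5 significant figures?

40.126

B is at the origin; BF is horizontal with |BF| = 29.7 and F on the +x side, so F = (29.700, 0.0000). Since A1 is tangent to BF there, NF ⟂ BF, so N = F + (0, 10.1) = (29.700, 10.100). On A1, F sits at bearing -90° from N; a 143° counterclockwise sweep puts J at bearing 53°, so J = N + 10.1·(cos 53°, sin 53°) = (35.778, 18.166). Then |BJ| = |J − B| = 40.126.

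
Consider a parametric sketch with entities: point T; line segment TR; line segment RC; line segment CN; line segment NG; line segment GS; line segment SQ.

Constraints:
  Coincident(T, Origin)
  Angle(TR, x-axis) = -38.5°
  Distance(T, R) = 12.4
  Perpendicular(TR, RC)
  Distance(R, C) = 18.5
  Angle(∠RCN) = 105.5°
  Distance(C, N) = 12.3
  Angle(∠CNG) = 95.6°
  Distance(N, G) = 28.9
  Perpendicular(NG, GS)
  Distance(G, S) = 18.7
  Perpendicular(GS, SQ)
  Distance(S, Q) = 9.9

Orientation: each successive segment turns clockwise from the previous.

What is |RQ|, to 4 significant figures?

2.948

T is at the origin; TR runs at -38.5° with length 12.4, so R = (9.704, -7.719). The perpendicularity gives RC at right angles to TR, so RC runs at -128.5°; with |RC| = 18.5, C = (-1.812, -22.20). ∠RCN = 105.5° gives CN at 157.0° from the x-axis; with |CN| = 12.3, N = (-13.13, -17.39). ∠CNG = 95.6° gives NG at 72.60° from the x-axis; with |NG| = 28.9, G = (-4.492, 10.19). NG ⟂ GS, so GS runs at -17.40°; with |GS| = 18.7, S = (13.35, 4.594). GS ⟂ SQ, so SQ runs at -107.4°; with |SQ| = 9.9, Q = (10.39, -4.853). Then |RQ| = |Q − R| = 2.948.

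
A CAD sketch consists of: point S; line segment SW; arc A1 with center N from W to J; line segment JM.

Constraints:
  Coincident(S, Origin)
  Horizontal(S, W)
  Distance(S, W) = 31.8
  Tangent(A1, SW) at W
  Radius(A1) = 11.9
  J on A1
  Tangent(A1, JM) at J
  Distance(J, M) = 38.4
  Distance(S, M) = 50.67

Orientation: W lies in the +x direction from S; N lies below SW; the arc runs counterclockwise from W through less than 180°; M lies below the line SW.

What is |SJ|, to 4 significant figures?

22.52

Checks: |NJ| = 11.90 ✓; ∠(NJ, JM) = 90.00° ✓; |JM| = 38.40 ✓; |SM| = 50.67 ✓.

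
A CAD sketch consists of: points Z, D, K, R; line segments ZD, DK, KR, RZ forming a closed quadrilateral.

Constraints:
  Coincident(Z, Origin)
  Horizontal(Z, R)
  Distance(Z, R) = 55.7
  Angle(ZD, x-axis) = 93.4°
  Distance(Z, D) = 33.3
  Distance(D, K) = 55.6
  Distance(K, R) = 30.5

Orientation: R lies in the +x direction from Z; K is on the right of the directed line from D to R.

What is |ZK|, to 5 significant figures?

31.308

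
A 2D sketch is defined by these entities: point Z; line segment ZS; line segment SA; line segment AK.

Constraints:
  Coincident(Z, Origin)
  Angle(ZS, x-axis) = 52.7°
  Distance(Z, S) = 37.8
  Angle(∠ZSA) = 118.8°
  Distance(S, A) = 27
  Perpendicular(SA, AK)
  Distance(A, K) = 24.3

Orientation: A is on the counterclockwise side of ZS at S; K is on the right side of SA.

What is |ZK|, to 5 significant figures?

73.086

Z is at the origin; ZS runs at 52.7° with length 37.8, so S = 37.8·(cos 52.7°, sin 52.7°) = (22.906, 30.069). ∠ZSA = 118.8°, so SA runs at 52.7° + (180° − 118.8°) = 113.90° from the x-axis; with |SA| = 27.0, A = S + 27.0·(cos 113.90°, sin 113.90°) = (11.968, 54.754). SA is perpendicular to AK; with |AK| = 24.3 on the right of SA, K = A + 24.3·(0.91425, 0.40514) = (34.184, 64.599). Then |ZK| = |K − Z| = 73.086.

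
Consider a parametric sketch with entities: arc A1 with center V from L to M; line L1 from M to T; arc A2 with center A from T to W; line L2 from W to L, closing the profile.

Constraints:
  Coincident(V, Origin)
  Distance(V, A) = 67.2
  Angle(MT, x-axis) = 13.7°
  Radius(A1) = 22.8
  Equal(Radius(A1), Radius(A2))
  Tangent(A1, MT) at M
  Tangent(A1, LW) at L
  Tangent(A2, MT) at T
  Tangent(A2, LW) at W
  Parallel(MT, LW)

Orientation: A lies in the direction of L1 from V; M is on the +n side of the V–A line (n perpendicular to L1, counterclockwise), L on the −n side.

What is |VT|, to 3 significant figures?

71.0

The slot axis is L1's direction at 13.7°, so u = (cos 13.7°, sin 13.7°) = (0.972, 0.237) and n = (−sin 13.7°, cos 13.7°) = (-0.237, 0.972). V is at the origin and A lies 67.2 along u from V, so A = 67.2·u = (65.3, 15.9). Tangency of A1 to both parallel lines with radius 22.8 puts M and L at V ± 22.8·n: M = (-5.40, 22.2), L = (5.40, -22.2). Equal radii place T and W the same way about A: T = A + 22.8·n = (59.9, 38.1), W = A − 22.8·n = (70.7, -6.24). Then |VT| = |T − V| = 71.0.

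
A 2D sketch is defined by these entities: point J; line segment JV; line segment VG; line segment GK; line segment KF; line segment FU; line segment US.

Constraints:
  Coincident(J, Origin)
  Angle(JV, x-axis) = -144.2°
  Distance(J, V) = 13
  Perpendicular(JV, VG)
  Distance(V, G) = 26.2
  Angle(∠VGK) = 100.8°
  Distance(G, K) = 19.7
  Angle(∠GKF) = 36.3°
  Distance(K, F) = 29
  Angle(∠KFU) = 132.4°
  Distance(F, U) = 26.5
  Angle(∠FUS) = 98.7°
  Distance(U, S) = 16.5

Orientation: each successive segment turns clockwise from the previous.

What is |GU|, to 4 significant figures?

31.98

∠GKF = 36.3° gives KF at -97.10° from the x-axis; with |KF| = 29.0, F = (-15.92, -0.8187). ∠KFU = 132.4° gives FU at -144.7° from the x-axis; with |FU| = 26.5, U = (-37.55, -16.13). Then |GU| = |U − G| = 31.98.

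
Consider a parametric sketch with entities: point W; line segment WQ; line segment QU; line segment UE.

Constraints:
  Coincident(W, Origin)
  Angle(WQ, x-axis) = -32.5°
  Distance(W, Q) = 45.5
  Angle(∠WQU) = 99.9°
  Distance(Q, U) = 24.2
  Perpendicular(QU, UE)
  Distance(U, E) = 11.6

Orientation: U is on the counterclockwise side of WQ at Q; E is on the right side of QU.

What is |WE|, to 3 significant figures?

64.9

W is at the origin; WQ runs at -32.5° with length 45.5, so Q = 45.5·(cos -32.5°, sin -32.5°) = (38.4, -24.4). ∠WQU = 99.9°, so QU runs at -32.5° + (180° − 99.9°) = 47.6° from the x-axis; with |QU| = 24.2, U = Q + 24.2·(cos 47.6°, sin 47.6°) = (54.7, -6.58). The perpendicularity gives UE at right angles to QU; with |UE| = 11.6 on the right of QU, E = U + 11.6·(0.738, -0.674) = (63.3, -14.4). Then |WE| = |E − W| = 64.9.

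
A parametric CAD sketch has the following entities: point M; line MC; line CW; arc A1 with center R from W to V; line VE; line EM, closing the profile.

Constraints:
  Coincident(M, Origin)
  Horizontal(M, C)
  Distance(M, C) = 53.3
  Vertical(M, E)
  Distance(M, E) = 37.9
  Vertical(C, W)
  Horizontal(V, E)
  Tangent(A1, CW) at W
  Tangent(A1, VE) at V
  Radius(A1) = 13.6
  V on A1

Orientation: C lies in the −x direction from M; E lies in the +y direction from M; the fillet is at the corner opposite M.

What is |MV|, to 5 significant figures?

54.886

M is at the origin; MC is horizontal with |MC| = 53.3 and C on the −x side, so C = (-53.300, 0.0000). M and E share the same x with |ME| = 37.9 and E on the +y side, so E = (0.0000, 37.900). The virtual corner opposite M is at (-53.300, 37.900). The tangent condition forces RW to be normal to CW and the tangent condition forces RV to be normal to VE, with radius 13.6, so the center R sits 13.6 in from both sides at R = (-39.700, 24.300). That places the tangent points at W = (-53.300, 24.300) on CW and V = (-39.700, 37.900) on VE. Then |MV| = |V − M| = 54.886.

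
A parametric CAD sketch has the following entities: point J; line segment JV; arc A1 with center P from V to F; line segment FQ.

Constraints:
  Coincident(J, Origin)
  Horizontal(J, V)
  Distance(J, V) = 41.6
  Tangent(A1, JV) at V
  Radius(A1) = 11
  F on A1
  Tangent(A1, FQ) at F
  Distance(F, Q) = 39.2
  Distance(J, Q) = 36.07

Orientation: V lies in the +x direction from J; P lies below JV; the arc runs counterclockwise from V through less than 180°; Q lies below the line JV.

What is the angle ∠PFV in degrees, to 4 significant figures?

64.10°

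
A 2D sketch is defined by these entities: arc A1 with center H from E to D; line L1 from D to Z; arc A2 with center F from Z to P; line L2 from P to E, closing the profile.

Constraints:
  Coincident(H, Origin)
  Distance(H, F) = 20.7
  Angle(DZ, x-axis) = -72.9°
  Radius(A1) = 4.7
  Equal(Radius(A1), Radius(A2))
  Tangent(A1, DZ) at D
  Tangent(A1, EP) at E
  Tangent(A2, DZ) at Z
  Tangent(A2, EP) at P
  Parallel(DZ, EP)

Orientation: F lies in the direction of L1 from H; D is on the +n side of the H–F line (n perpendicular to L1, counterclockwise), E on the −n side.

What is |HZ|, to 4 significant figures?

21.23

The slot axis is L1's direction at -72.9°, so u = (cos -72.9°, sin -72.9°) = (0.2940, -0.9558) and n = (−sin -72.9°, cos -72.9°) = (0.9558, 0.2940). H is at the origin and F lies 20.7 along u from H, so F = 20.7·u = (6.087, -19.78). Tangency of A1 to both parallel lines with radius 4.7 puts D and E at H ± 4.7·n: D = (4.492, 1.382), E = (-4.492, -1.382). Equal radii place Z and P the same way about F: Z = F + 4.7·n = (10.58, -18.40), P = F − 4.7·n = (1.594, -21.17). Then |HZ| = |Z − H| = 21.23.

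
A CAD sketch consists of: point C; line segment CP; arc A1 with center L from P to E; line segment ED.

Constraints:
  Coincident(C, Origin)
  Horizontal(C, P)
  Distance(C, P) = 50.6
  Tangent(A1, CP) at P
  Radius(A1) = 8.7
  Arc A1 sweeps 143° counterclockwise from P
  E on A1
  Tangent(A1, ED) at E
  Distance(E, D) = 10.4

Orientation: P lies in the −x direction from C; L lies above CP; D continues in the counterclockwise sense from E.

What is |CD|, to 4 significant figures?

57.97

On A1, P sits at bearing -90° from L; a 143° counterclockwise sweep puts E at bearing 53°, so E = L + 8.7·(cos 53°, sin 53°) = (-45.36, 15.65). Tangency of A1 to ED means the radius LE is perpendicular to ED, so ED runs along (−sin 53°, cos 53°); with |ED| = 10.4, D = (-53.67, 21.91). Then |CD| = |D − C| = 57.97.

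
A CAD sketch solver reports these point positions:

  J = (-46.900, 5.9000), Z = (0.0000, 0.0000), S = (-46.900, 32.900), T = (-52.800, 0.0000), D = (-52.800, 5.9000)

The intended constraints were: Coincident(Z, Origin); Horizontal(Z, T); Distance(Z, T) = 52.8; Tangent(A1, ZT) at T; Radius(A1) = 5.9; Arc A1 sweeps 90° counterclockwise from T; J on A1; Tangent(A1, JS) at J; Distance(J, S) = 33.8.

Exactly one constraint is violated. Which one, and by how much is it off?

Distance(J, S) = 33.8 — off by 6.80.

Z = (0.00, 0.00) ✓; Z.y = 0.00, T.y = 0.00 ✓; |ZT| = 52.80 ✓; ∠(DT, TZ) = 90.00° ✓; |DT| = 5.900 ✓; bearing(D→J) − bearing(D→T) = 90.00° ✓; |DJ| = 5.900 ✓; ∠(DJ, JS) = 90.00° ✓; |JS| = 27.00 ✗.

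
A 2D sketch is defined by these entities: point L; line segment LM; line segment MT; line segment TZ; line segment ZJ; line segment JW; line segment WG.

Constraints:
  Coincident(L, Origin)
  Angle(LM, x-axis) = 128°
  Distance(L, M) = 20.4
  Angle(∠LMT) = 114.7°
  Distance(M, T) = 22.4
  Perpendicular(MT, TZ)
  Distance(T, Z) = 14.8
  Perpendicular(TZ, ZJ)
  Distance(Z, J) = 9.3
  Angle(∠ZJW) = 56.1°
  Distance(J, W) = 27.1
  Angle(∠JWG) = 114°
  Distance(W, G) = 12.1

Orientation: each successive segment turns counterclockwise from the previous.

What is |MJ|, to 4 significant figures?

19.76

L is at the origin; LM runs at 128.0° with length 20.4, so M = (-12.56, 16.08). ∠LMT = 114.7° gives MT at -166.7° from the x-axis; with |MT| = 22.4, T = (-34.36, 10.92). The perpendicularity gives TZ at right angles to MT, so TZ runs at -76.70°; with |TZ| = 14.8, Z = (-30.95, -3.481). TZ is perpendicular to ZJ, so ZJ runs at 13.30°; with |ZJ| = 9.3, J = (-21.90, -1.341). Then |MJ| = |J − M| = 19.76.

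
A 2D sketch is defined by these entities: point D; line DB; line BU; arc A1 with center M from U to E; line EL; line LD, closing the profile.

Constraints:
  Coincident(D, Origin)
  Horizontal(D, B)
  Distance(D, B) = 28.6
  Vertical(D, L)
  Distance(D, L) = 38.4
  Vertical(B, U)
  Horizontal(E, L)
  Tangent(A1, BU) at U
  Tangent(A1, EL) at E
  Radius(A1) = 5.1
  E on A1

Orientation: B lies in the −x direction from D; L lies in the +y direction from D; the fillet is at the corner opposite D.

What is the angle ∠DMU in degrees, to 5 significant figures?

125.21°

D is at the origin; D and B share the same y with |DB| = 28.6 and B on the −x side, so B = (-28.600, 0.0000). D and L share the same x with |DL| = 38.4 and L on the +y side, so L = (0.0000, 38.400). The virtual corner opposite D is at (-28.600, 38.400). Since A1 is tangent to BU there, MU ⟂ BU and tangency of A1 to EL means the radius ME is perpendicular to EL, with radius 5.1, so the center M sits 5.1 in from both sides at M = (-23.500, 33.300). That places the tangent points at U = (-28.600, 33.300) on BU and E = (-23.500, 38.400) on EL. Then cos ∠DMU = MD·MU / (|MD||MU|), giving 125.21°.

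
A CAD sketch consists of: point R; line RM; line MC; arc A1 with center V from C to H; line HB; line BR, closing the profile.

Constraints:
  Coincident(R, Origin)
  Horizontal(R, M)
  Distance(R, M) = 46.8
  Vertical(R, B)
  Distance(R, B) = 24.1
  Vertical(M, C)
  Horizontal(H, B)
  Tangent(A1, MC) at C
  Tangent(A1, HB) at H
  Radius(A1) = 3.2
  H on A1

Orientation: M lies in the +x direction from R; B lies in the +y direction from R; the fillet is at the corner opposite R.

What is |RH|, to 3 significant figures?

49.8

The virtual corner opposite R is at (46.8, 24.1). Since A1 is tangent to MC there, VC ⟂ MC and since A1 is tangent to HB there, VH ⟂ HB, with radius 3.2, so the center V sits 3.2 in from both sides at V = (43.6, 20.9). That places the tangent points at C = (46.8, 20.9) on MC and H = (43.6, 24.1) on HB. Then |RH| = |H − R| = 49.8.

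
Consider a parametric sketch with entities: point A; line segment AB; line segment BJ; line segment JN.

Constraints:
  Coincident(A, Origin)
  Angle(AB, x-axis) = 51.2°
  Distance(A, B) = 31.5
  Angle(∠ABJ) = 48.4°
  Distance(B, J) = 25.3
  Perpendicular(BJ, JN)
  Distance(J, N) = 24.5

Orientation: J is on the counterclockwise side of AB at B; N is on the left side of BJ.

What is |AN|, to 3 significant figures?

4.49

A is at the origin; AB runs at 51.2° with length 31.5, so B = 31.5·(cos 51.2°, sin 51.2°) = (19.7, 24.5). ∠ABJ = 48.4°, so BJ runs at 51.2° + (180° − 48.4°) = 183° from the x-axis; with |BJ| = 25.3, J = B + 25.3·(cos 183°, sin 183°) = (-5.53, 23.3). BJ is perpendicular to JN; with |JN| = 24.5 on the left of BJ, N = J + 24.5·(0.0488, -0.999) = (-4.33, -1.16). Then |AN| = |N − A| = 4.49.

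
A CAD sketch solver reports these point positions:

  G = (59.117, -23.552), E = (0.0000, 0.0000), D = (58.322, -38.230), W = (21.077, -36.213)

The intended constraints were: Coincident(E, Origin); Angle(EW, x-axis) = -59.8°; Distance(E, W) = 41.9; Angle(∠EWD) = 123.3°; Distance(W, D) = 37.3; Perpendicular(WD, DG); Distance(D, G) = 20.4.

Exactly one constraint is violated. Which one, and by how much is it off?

Distance(D, G) = 20.4 — off by 5.70.

E = (0.00, 0.00) ✓; EW at -59.80° ✓; |EW| = 41.90 ✓; ∠EWD = 123.3° ✓; |WD| = 37.30 ✓; ∠(WD, DG) = 90.00° ✓; |DG| = 14.70 ✗.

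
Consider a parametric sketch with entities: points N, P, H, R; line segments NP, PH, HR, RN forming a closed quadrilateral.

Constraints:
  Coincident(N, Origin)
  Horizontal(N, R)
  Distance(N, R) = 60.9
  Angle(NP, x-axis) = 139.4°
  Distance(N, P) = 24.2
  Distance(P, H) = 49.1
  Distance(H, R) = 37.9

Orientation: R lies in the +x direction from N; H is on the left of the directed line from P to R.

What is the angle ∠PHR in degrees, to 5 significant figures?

136.18°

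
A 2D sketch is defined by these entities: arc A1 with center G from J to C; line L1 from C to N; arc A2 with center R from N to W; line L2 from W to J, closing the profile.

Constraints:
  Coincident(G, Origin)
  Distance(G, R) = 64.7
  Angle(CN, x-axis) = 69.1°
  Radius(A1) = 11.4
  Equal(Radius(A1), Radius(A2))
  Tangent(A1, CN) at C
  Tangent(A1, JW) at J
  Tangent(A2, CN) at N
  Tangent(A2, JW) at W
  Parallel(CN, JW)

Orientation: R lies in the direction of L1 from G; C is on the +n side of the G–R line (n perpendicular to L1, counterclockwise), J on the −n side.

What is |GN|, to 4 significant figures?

65.70

The slot axis is L1's direction at 69.1°, so u = (cos 69.1°, sin 69.1°) = (0.3567, 0.9342) and n = (−sin 69.1°, cos 69.1°) = (-0.9342, 0.3567). G is at the origin and R lies 64.7 along u from G, so R = 64.7·u = (23.08, 60.44). Tangency of A1 to both parallel lines with radius 11.4 puts C and J at G ± 11.4·n: C = (-10.65, 4.067), J = (10.65, -4.067). Equal radii place N and W the same way about R: N = R + 11.4·n = (12.43, 64.51), W = R − 11.4·n = (33.73, 56.38). Then |GN| = |N − G| = 65.70.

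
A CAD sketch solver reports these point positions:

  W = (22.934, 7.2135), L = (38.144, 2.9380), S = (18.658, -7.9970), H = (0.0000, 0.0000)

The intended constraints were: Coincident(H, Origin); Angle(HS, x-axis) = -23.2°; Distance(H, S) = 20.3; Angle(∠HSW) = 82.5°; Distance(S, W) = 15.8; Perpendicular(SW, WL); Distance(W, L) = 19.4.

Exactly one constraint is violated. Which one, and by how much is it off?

Distance(W, L) = 19.4 — off by 3.60.

H = (0.00, 0.00) ✓; HS at -23.20° ✓; |HS| = 20.30 ✓; ∠HSW = 82.50° ✓; |SW| = 15.80 ✓; ∠(SW, WL) = 90.00° ✓; |WL| = 15.80 ✗.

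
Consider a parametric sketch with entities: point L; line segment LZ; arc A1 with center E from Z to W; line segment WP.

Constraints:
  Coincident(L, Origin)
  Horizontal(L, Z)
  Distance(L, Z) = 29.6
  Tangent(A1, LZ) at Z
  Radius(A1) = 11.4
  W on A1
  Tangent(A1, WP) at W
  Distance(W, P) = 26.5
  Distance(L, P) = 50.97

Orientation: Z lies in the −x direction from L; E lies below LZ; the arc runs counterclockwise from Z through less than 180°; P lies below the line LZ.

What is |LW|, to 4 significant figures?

43.12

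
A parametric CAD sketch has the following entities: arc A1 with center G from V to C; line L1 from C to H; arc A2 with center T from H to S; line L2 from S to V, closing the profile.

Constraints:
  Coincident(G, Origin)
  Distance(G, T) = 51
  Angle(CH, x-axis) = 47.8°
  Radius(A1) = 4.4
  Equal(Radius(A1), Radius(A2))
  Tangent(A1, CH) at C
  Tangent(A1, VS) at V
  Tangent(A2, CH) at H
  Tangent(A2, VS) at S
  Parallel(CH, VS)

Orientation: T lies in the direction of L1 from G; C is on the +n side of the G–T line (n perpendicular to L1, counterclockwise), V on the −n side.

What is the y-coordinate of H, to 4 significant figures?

40.74

The slot axis is L1's direction at 47.8°, so u = (cos 47.8°, sin 47.8°) = (0.6717, 0.7408) and n = (−sin 47.8°, cos 47.8°) = (-0.7408, 0.6717). G is at the origin and T lies 51.0 along u from G, so T = 51.0·u = (34.26, 37.78). Tangency of A1 to both parallel lines with radius 4.4 puts C and V at G ± 4.4·n: C = (-3.260, 2.956), V = (3.260, -2.956). Equal radii place H and S the same way about T: H = T + 4.4·n = (31.00, 40.74), S = T − 4.4·n = (37.52, 34.83). So H.y = 40.74.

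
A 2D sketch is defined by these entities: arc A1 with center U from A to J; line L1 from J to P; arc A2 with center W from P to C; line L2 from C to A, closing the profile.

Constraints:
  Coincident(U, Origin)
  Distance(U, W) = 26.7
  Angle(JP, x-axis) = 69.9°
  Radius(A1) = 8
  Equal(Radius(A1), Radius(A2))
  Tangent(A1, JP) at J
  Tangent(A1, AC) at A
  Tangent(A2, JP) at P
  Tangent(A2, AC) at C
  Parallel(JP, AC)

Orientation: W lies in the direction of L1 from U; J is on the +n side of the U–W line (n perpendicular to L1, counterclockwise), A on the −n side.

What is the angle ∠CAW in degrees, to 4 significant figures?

16.68°

Tangency of A1 to both parallel lines with radius 8.0 puts J and A at U ± 8.0·n: J = (-7.513, 2.749), A = (7.513, -2.749). Equal radii place P and C the same way about W: P = W + 8.0·n = (1.663, 27.82), C = W − 8.0·n = (16.69, 22.32). Then cos ∠CAW = AC·AW / (|AC||AW|), giving 16.68°.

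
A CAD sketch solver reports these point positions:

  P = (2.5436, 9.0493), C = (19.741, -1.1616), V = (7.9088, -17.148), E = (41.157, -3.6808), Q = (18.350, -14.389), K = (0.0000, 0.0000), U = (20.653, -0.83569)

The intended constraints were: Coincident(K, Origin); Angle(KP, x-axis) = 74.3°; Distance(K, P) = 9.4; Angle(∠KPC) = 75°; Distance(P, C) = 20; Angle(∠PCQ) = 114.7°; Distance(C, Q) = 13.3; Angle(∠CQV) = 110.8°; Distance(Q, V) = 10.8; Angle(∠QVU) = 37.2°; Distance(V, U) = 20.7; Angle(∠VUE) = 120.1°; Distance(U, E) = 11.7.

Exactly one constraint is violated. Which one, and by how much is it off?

Distance(U, E) = 11.7 — off by 9.00.

K = (0.00, 0.00) ✓; KP at 74.30° ✓; |KP| = 9.400 ✓; ∠KPC = 75.00° ✓; |PC| = 20.00 ✓; ∠PCQ = 114.7° ✓; |CQ| = 13.30 ✓; ∠CQV = 110.8° ✓; |QV| = 10.80 ✓; ∠QVU = 37.20° ✓; |VU| = 20.70 ✓; ∠VUE = 120.1° ✓; |UE| = 20.70 ✗.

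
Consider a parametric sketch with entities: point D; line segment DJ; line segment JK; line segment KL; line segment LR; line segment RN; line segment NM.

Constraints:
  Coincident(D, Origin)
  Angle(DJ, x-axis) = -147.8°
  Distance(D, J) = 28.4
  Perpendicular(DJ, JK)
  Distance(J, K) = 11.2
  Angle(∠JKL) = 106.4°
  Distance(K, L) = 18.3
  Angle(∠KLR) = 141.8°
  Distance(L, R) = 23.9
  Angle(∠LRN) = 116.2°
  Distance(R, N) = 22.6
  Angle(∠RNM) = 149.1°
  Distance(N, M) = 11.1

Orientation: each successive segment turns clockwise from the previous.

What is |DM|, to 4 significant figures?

26.27

∠LRN = 116.2° gives RN at -53.40° from the x-axis; with |RN| = 22.6, N = (19.08, -5.759). ∠RNM = 149.1° gives NM at -84.30° from the x-axis; with |NM| = 11.1, M = (20.19, -16.80). Then |DM| = |M − D| = 26.27.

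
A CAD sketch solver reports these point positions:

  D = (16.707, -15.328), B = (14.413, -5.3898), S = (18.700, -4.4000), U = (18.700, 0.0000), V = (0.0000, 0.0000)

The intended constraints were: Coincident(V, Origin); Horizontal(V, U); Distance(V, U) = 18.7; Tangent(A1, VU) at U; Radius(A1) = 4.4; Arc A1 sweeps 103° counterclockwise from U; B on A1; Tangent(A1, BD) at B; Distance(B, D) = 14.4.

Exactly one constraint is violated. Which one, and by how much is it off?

Distance(B, D) = 14.4 — off by 4.20.

V = (0.00, 0.00) ✓; V.y = 0.00, U.y = 0.00 ✓; |VU| = 18.70 ✓; ∠(SU, UV) = 90.00° ✓; |SU| = 4.400 ✓; bearing(S→B) − bearing(S→U) = 103.0° ✓; |SB| = 4.400 ✓; ∠(SB, BD) = 90.00° ✓; |BD| = 10.20 ✗.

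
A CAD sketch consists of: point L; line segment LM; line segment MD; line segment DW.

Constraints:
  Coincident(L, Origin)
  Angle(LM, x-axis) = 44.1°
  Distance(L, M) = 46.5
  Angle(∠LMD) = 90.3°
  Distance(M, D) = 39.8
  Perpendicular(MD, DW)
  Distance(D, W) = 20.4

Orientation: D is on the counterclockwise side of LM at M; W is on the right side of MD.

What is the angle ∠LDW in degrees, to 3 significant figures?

139°

∠LMD = 90.3°, so MD runs at 44.1° + (180° − 90.3°) = 134° from the x-axis; with |MD| = 39.8, D = M + 39.8·(cos 134°, sin 134°) = (5.85, 61.1). The perpendicularity gives DW at right angles to MD; with |DW| = 20.4 on the right of MD, W = D + 20.4·(0.722, 0.692) = (20.6, 75.2). Then cos ∠LDW = DL·DW / (|DL||DW|), giving 139°.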